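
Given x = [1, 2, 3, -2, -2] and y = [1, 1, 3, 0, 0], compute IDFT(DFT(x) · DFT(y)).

(x ⊛ y)[n] = Σ(m=0 to 4) x[m] · y[(n-m) mod 5]

Computing each output sample:
(x ⊛ y)[0] = -7
(x ⊛ y)[1] = -3
(x ⊛ y)[2] = 8
(x ⊛ y)[3] = 7
(x ⊛ y)[4] = 5

x ⊛ y = [-7, -3, 8, 7, 5]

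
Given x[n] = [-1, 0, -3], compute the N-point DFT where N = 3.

X[k] = Σ(n=0 to 2) x[n] · ω_3^(nk)
where ω_3 = e^(-2πi/3)

Computing each X[k]:
X[0] = -4
X[1] = 0.5000-2.5981i
X[2] = 0.5000+2.5981i

X = [-4, 0.5000-2.5981i, 0.5000+2.5981i]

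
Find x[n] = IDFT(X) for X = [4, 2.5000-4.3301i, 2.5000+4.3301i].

x[n] = (1/3) Σ(k=0 to 2) X[k] · e^(2πikn/3)

Computing each x[n]:
x[0] = 3
x[1] = 3
x[2] = -2

x = [3, 3, -2]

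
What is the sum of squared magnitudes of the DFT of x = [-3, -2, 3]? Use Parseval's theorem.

Parseval: Σ|x[n]|² = (1/N)Σ|X[k]|², so Σ|X[k]|² = N·Σ|x[n]|² = 3·22.0000

Σ|X[k]|² = N·Σ|x[n]|² = 3·22.0000 = 66.0000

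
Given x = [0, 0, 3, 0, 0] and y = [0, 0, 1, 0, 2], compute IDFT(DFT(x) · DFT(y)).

(x ⊛ y)[n] = Σ(m=0 to 4) x[m] · y[(n-m) mod 5]

Computing each output sample:
(x ⊛ y)[0] = 0
(x ⊛ y)[1] = 6
(x ⊛ y)[2] = 0
(x ⊛ y)[3] = 0
(x ⊛ y)[4] = 3

x ⊛ y = [0, 6, 0, 0, 3]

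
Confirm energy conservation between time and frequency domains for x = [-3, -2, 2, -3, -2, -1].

Time domain:
Σ|x[n]|² = |-3|² + |-2|² + |2|² + |-3|² + |-2|² + |-1|² = 31.0000

Frequency domain:
(1/6)Σ|X[k]|² = (1/6)(|-9|² + |-1.5000-2.5981i|² + |-4.5000+4.3301i|² + |3|² + |-4.5000-4.3301i|² + |-1.5000+2.5981i|²) = (1/6)·186.0000 = 31.0000

Both sides agree, confirming Parseval's theorem.

Σ|x[n]|² = (1/N)Σ|X[k]|² = 31.0000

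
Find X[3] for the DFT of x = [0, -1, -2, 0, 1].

X[3] = Σ(n=0 to 4) x[n] · ω_5^(3n) where ω_5 = e^(-2πi/5)
= (0)·ω_5^0 + (-1)·ω_5^3 + (-2)·ω_5^6 + (0)·ω_5^9 + (1)·ω_5^12

X[3] = -0.6180+0.7265i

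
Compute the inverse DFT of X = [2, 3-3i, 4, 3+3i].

x[n] = (1/4) Σ(k=0 to 3) X[k] · e^(2πikn/4)

Computing each x[n]:
x[0] = 3
x[1] = 1
x[2] = 0
x[3] = -2

x = [3, 1, 0, -2]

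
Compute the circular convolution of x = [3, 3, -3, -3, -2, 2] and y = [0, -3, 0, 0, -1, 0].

(x ⊛ y)[n] = Σ(m=0 to 5) x[m] · y[(n-m) mod 6]

Computing each output sample:
(x ⊛ y)[0] = -3
(x ⊛ y)[1] = -6
(x ⊛ y)[2] = -7
(x ⊛ y)[3] = 7
(x ⊛ y)[4] = 6
(x ⊛ y)[5] = 3

x ⊛ y = [-3, -6, -7, 7, 6, 3]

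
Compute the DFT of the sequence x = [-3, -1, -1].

X[k] = Σ(n=0 to 2) x[n] · ω_3^(nk)
where ω_3 = e^(-2πi/3)

Computing each X[k]:
X[0] = -5
X[1] = -2
X[2] = -2

X = [-5, -2, -2]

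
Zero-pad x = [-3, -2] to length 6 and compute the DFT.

Original 2-point DFT: [-5, -1]
Zero-padded 6-point DFT provides frequency interpolation.

DFT_6([x, 0, ...]) = [-5, -4.0000+1.7321i, -2.0000+1.7321i, -1, -2.0000-1.7321i, -4.0000-1.7321i]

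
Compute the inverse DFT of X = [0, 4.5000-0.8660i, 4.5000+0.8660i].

x[n] = (1/3) Σ(k=0 to 2) X[k] · e^(2πikn/3)

Computing each x[n]:
x[0] = 3
x[1] = -1
x[2] = -2

x = [3, -1, -2]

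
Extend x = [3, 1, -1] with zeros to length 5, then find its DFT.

Original 3-point DFT: [3, 3.0000-1.7321i, 3.0000+1.7321i]
Zero-padded 5-point DFT provides frequency interpolation.

DFT_5([x, 0, ...]) = [3, 4.1180-0.3633i, 1.8820-1.5388i, 1.8820+1.5388i, 4.1180+0.3633i]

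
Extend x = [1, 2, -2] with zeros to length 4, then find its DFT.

Original 3-point DFT: [1, 1.0000-3.4641i, 1.0000+3.4641i]
Zero-padded 4-point DFT provides frequency interpolation.

DFT_4([x, 0, ...]) = [1, 3-2i, -3, 3+2i]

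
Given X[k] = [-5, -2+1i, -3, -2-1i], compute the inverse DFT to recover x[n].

x[n] = (1/4) Σ(k=0 to 3) X[k] · e^(2πikn/4)

Computing each x[n]:
x[0] = -3
x[1] = -1
x[2] = -1
x[3] = 0

x = [-3, -1, -1, 0]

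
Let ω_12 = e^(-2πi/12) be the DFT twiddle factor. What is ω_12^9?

ω_12^9 = e^(-2πi·9/12)
= cos(-2π·9/12) + i·sin(-2π·9/12)
= cos(-18π/12) + i·sin(-18π/12)

ω_12^9 = cos(-18π/12) + i·sin(-18π/12) = 1i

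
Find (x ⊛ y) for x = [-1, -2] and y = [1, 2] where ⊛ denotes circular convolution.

(x ⊛ y)[n] = Σ(m=0 to 1) x[m] · y[(n-m) mod 2]

Computing each output sample:
(x ⊛ y)[0] = -5
(x ⊛ y)[1] = -4

x ⊛ y = [-5, -4]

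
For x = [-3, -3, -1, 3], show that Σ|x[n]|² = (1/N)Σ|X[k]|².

Time domain:
Σ|x[n]|² = |-3|² + |-3|² + |-1|² + |3|² = 28.0000

Frequency domain:
(1/4)Σ|X[k]|² = (1/4)(|-4|² + |-2+6i|² + |-4|² + |-2-6i|²) = (1/4)·112.0000 = 28.0000

Both sides agree, confirming Parseval's theorem.

Σ|x[n]|² = (1/N)Σ|X[k]|² = 28.0000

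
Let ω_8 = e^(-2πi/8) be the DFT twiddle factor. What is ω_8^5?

ω_8^5 = e^(-2πi·5/8)
= cos(-2π·5/8) + i·sin(-2π·5/8)
= cos(-10π/8) + i·sin(-10π/8)

ω_8^5 = cos(-10π/8) + i·sin(-10π/8) = -0.7071+0.7071i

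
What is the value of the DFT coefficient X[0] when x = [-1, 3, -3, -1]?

X[0] = Σ(n=0 to 3) x[n] · ω_4^0 = Σ x[n]
= (-1) + (3) + (-3) + (-1)

X[0] = -2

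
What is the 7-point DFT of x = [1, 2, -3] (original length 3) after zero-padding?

Original 3-point DFT: [0, 1.5000-4.3301i, 1.5000+4.3301i]
Zero-padded 7-point DFT provides frequency interpolation.

DFT_7([x, 0, ...]) = [0, 2.9145+1.3611i, 3.2579-3.2515i, -2.6724-3.2133i, -2.6724+3.2133i, 3.2579+3.2515i, 2.9145-1.3611i]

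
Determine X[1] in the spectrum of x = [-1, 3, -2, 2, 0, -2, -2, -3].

X[1] = Σ(n=0 to 7) x[n] · ω_8^(1n) where ω_8 = e^(-2πi/8)
= (-1)·ω_8^0 + (3)·ω_8^1 + (-2)·ω_8^2 + (2)·ω_8^3 + (0)·ω_8^4 + (-2)·ω_8^5 + (-2)·ω_8^6 + (-3)·ω_8^7

X[1] = -1.0000-7.0711i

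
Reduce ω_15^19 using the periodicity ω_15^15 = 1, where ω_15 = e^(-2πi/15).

Since ω_15^15 = 1, powers reduce modulo 15.
19 mod 15 = 4
So ω_15^19 = ω_15^4 = e^(-2πi·4/15)

ω_15^19 = ω_15^4 = -0.1045-0.9945i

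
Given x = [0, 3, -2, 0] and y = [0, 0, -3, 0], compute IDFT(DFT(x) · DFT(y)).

(x ⊛ y)[n] = Σ(m=0 to 3) x[m] · y[(n-m) mod 4]

Computing each output sample:
(x ⊛ y)[0] = 6
(x ⊛ y)[1] = 0
(x ⊛ y)[2] = 0
(x ⊛ y)[3] = -9

x ⊛ y = [6, 0, 0, -9]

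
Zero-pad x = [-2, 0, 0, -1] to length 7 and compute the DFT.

Original 4-point DFT: [-3, -2-1i, -1, -2+1i]
Zero-padded 7-point DFT provides frequency interpolation.

DFT_7([x, 0, ...]) = [-3, -1.0990+0.4339i, -2.6235-0.7818i, -1.7775+0.9749i, -1.7775-0.9749i, -2.6235+0.7818i, -1.0990-0.4339i]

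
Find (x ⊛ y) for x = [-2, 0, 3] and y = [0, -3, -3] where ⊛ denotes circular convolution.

(x ⊛ y)[n] = Σ(m=0 to 2) x[m] · y[(n-m) mod 3]

Computing each output sample:
(x ⊛ y)[0] = -9
(x ⊛ y)[1] = -3
(x ⊛ y)[2] = 6

x ⊛ y = [-9, -3, 6]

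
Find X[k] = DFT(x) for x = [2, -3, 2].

X[k] = Σ(n=0 to 2) x[n] · ω_3^(nk)
where ω_3 = e^(-2πi/3)

Computing each X[k]:
X[0] = 1
X[1] = 2.5000+4.3301i
X[2] = 2.5000-4.3301i

X = [1, 2.5000+4.3301i, 2.5000-4.3301i]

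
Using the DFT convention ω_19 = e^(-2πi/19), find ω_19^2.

ω_19^2 = e^(-2πi·2/19)
= cos(-2π·2/19) + i·sin(-2π·2/19)
= cos(-4π/19) + i·sin(-4π/19)

ω_19^2 = cos(-4π/19) + i·sin(-4π/19) = 0.7891-0.6142i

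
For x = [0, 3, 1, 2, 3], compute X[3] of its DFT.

X[3] = Σ(n=0 to 4) x[n] · ω_5^(3n) where ω_5 = e^(-2πi/5)
= (0)·ω_5^0 + (3)·ω_5^3 + (1)·ω_5^6 + (2)·ω_5^9 + (3)·ω_5^12

X[3] = -3.9271+0.9511i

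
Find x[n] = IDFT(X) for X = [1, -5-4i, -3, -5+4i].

x[n] = (1/4) Σ(k=0 to 3) X[k] · e^(2πikn/4)

Computing each x[n]:
x[0] = -3
x[1] = 3
x[2] = 2
x[3] = -1

x = [-3, 3, 2, -1]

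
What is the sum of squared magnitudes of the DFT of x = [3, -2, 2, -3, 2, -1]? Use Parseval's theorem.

Parseval: Σ|x[n]|² = (1/N)Σ|X[k]|², so Σ|X[k]|² = N·Σ|x[n]|² = 6·31.0000

Σ|X[k]|² = N·Σ|x[n]|² = 6·31.0000 = 186.0000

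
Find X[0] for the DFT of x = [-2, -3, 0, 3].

X[0] = Σ(n=0 to 3) x[n] · ω_4^0 = Σ x[n]
= (-2) + (-3) + (0) + (3)

X[0] = -2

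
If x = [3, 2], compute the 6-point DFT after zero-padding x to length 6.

Original 2-point DFT: [5, 1]
Zero-padded 6-point DFT provides frequency interpolation.

DFT_6([x, 0, ...]) = [5, 4.0000-1.7321i, 2.0000-1.7321i, 1, 2.0000+1.7321i, 4.0000+1.7321i]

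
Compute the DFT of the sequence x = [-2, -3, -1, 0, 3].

X[k] = Σ(n=0 to 4) x[n] · ω_5^(nk)
where ω_5 = e^(-2πi/5)

Computing each X[k]:
X[0] = -3
X[1] = -1.1910+6.2941i
X[2] = -2.3090+2.5757i
X[3] = -2.3090-2.5757i
X[4] = -1.1910-6.2941i

X = [-3, -1.1910+6.2941i, -2.3090+2.5757i, -2.3090-2.5757i, -1.1910-6.2941i]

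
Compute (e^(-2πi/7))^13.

Since ω_7^7 = 1, powers reduce modulo 7.
13 mod 7 = 6
So ω_7^13 = ω_7^6 = e^(-2πi·6/7)

ω_7^13 = ω_7^6 = 0.6235+0.7818i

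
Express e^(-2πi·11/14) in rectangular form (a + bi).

ω_14^11 = e^(-2πi·11/14)
= cos(-2π·11/14) + i·sin(-2π·11/14)
= cos(-22π/14) + i·sin(-22π/14)

ω_14^11 = cos(-22π/14) + i·sin(-22π/14) = 0.2225+0.9749i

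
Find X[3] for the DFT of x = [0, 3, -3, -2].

X[3] = Σ(n=0 to 3) x[n] · ω_4^(3n) where ω_4 = e^(-2πi/4)
= (0)·ω_4^0 + (3)·ω_4^3 + (-3)·ω_4^6 + (-2)·ω_4^9

X[3] = 3+5i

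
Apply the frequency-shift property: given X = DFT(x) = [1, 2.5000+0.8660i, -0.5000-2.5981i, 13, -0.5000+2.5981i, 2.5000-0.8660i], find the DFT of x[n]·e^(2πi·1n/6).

Modulation property: DFT(ω_6^(-1n)·x[n]) = X[(k-1) mod 6], so circularly shift X by 1 positions.

X[k-1] = [2.5000-0.8660i, 1, 2.5000+0.8660i, -0.5000-2.5981i, 13, -0.5000+2.5981i]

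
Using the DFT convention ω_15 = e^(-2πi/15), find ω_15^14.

ω_15^14 = e^(-2πi·14/15)
= cos(-2π·14/15) + i·sin(-2π·14/15)
= cos(-28π/15) + i·sin(-28π/15)

ω_15^14 = cos(-28π/15) + i·sin(-28π/15) = 0.9135+0.4067i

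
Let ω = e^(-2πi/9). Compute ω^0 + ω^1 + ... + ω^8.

Sum of all nth roots of unity equals 0 for n > 1 (geometric series with r ≠ 1).

0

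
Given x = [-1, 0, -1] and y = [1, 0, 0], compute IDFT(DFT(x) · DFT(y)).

(x ⊛ y)[n] = Σ(m=0 to 2) x[m] · y[(n-m) mod 3]

Computing each output sample:
(x ⊛ y)[0] = -1
(x ⊛ y)[1] = 0
(x ⊛ y)[2] = -1

x ⊛ y = [-1, 0, -1]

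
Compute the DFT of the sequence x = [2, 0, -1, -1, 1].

X[k] = Σ(n=0 to 4) x[n] · ω_5^(nk)
where ω_5 = e^(-2πi/5)

Computing each X[k]:
X[0] = 1
X[1] = 3.9271+0.9511i
X[2] = 0.5729+0.5878i
X[3] = 0.5729-0.5878i
X[4] = 3.9271-0.9511i

X = [1, 3.9271+0.9511i, 0.5729+0.5878i, 0.5729-0.5878i, 3.9271-0.9511i]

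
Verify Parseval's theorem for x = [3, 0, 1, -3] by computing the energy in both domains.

Time domain:
Σ|x[n]|² = |3|² + |0|² + |1|² + |-3|² = 19.0000

Frequency domain:
(1/4)Σ|X[k]|² = (1/4)(|1|² + |2-3i|² + |7|² + |2+3i|²) = (1/4)·76.0000 = 19.0000

Both sides agree, confirming Parseval's theorem.

Σ|x[n]|² = (1/N)Σ|X[k]|² = 19.0000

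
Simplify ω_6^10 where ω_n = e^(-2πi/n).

Since ω_6^6 = 1, powers reduce modulo 6.
10 mod 6 = 4
So ω_6^10 = ω_6^4 = e^(-2πi·4/6)

ω_6^10 = ω_6^4 = -0.5000+0.8660i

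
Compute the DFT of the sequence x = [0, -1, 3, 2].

X[k] = Σ(n=0 to 3) x[n] · ω_4^(nk)
where ω_4 = e^(-2πi/4)

Computing each X[k]:
X[0] = 4
X[1] = -3+3i
X[2] = 2
X[3] = -3-3i

X = [4, -3+3i, 2, -3-3i]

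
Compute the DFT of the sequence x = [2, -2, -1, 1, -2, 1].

X[k] = Σ(n=0 to 5) x[n] · ω_6^(nk)
where ω_6 = e^(-2πi/6)

Computing each X[k]:
X[0] = -1
X[1] = 2.0000+1.7321i
X[2] = 5.0000+3.4641i
X[3] = -1
X[4] = 5.0000-3.4641i
X[5] = 2.0000-1.7321i

X = [-1, 2.0000+1.7321i, 5.0000+3.4641i, -1, 5.0000-3.4641i, 2.0000-1.7321i]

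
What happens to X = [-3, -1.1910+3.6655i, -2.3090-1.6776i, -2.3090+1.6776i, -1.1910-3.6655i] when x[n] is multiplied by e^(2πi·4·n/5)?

Modulation property: DFT(ω_5^(-4n)·x[n]) = X[(k-4) mod 5], so circularly shift X by 4 positions.

X[k-4] = [-1.1910+3.6655i, -2.3090-1.6776i, -2.3090+1.6776i, -1.1910-3.6655i, -3]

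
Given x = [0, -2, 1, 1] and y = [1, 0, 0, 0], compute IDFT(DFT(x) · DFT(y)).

(x ⊛ y)[n] = Σ(m=0 to 3) x[m] · y[(n-m) mod 4]

Computing each output sample:
(x ⊛ y)[0] = 0
(x ⊛ y)[1] = -2
(x ⊛ y)[2] = 1
(x ⊛ y)[3] = 1

x ⊛ y = [0, -2, 1, 1]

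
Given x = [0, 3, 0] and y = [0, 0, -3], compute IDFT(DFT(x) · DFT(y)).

(x ⊛ y)[n] = Σ(m=0 to 2) x[m] · y[(n-m) mod 3]

Computing each output sample:
(x ⊛ y)[0] = -9
(x ⊛ y)[1] = 0
(x ⊛ y)[2] = 0

x ⊛ y = [-9, 0, 0]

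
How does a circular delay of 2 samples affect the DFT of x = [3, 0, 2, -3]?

Time shift by 2: X_shifted[k] = ω_4^(2k) · X[k]
Shifted x = [2, -3, 3, 0]

DFT(x[n-2]) = [2, -1+3i, 8, -1-3i]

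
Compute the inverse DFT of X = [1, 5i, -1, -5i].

x[n] = (1/4) Σ(k=0 to 3) X[k] · e^(2πikn/4)

Computing each x[n]:
x[0] = 0
x[1] = -2
x[2] = 0
x[3] = 3

x = [0, -2, 0, 3]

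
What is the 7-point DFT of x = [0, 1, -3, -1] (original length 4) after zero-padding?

Original 4-point DFT: [-3, 3-2i, -3, 3+2i]
Zero-padded 7-point DFT provides frequency interpolation.

DFT_7([x, 0, ...]) = [-3, 2.1920+2.5768i, 1.8569-3.0584i, -2.5489-1.8045i, -2.5489+1.8045i, 1.8569+3.0584i, 2.1920-2.5768i]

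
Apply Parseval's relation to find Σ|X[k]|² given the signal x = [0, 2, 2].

Parseval: Σ|x[n]|² = (1/N)Σ|X[k]|², so Σ|X[k]|² = N·Σ|x[n]|² = 3·8.0000

Σ|X[k]|² = N·Σ|x[n]|² = 3·8.0000 = 24.0000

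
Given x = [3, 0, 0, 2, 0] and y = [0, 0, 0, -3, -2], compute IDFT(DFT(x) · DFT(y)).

(x ⊛ y)[n] = Σ(m=0 to 4) x[m] · y[(n-m) mod 5]

Computing each output sample:
(x ⊛ y)[0] = 0
(x ⊛ y)[1] = -6
(x ⊛ y)[2] = -4
(x ⊛ y)[3] = -9
(x ⊛ y)[4] = -6

x ⊛ y = [0, -6, -4, -9, -6]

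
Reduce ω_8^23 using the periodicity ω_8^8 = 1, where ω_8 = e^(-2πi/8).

Since ω_8^8 = 1, powers reduce modulo 8.
23 mod 8 = 7
So ω_8^23 = ω_8^7 = e^(-2πi·7/8)

ω_8^23 = ω_8^7 = 0.7071+0.7071i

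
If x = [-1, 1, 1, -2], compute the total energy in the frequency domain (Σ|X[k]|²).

Parseval: Σ|x[n]|² = (1/N)Σ|X[k]|², so Σ|X[k]|² = N·Σ|x[n]|² = 4·7.0000

Σ|X[k]|² = N·Σ|x[n]|² = 4·7.0000 = 28.0000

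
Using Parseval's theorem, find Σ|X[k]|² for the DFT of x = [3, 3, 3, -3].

Parseval: Σ|x[n]|² = (1/N)Σ|X[k]|², so Σ|X[k]|² = N·Σ|x[n]|² = 4·36.0000

Σ|X[k]|² = N·Σ|x[n]|² = 4·36.0000 = 144.0000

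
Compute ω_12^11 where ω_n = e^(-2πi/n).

ω_12^11 = e^(-2πi·11/12)
= cos(-2π·11/12) + i·sin(-2π·11/12)
= cos(-22π/12) + i·sin(-22π/12)

ω_12^11 = cos(-22π/12) + i·sin(-22π/12) = 0.8660+0.5000i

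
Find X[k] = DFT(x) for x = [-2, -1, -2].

X[k] = Σ(n=0 to 2) x[n] · ω_3^(nk)
where ω_3 = e^(-2πi/3)

Computing each X[k]:
X[0] = -5
X[1] = -0.5000-0.8660i
X[2] = -0.5000+0.8660i

X = [-5, -0.5000-0.8660i, -0.5000+0.8660i]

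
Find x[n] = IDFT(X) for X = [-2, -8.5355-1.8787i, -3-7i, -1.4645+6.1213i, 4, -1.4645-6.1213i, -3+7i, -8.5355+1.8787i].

x[n] = (1/8) Σ(k=0 to 7) X[k] · e^(2πikn/8)

Computing each x[n]:
x[0] = -3
x[1] = -1
x[2] = 3
x[3] = -2
x[4] = 2
x[5] = 3
x[6] = -1
x[7] = -3

x = [-3, -1, 3, -2, 2, 3, -1, -3]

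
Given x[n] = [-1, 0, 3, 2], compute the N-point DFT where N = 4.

X[k] = Σ(n=0 to 3) x[n] · ω_4^(nk)
where ω_4 = e^(-2πi/4)

Computing each X[k]:
X[0] = 4
X[1] = -4+2i
X[2] = 0
X[3] = -4-2i

X = [4, -4+2i, 0, -4-2i]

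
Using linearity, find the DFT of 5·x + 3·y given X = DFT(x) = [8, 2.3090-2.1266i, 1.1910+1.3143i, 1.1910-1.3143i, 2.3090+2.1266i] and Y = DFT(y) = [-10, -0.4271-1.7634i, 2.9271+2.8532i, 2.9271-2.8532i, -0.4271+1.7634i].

By linearity: DFT(5x + 3y) = 5·DFT(x) + 3·DFT(y)
= 5·[8, 2.3090-2.1266i, 1.1910+1.3143i, 1.1910-1.3143i, 2.3090+2.1266i] + 3·[-10, -0.4271-1.7634i, 2.9271+2.8532i, 2.9271-2.8532i, -0.4271+1.7634i]

Computing element-wise:
Z[0] = 5·(8) + 3·(-10) = 10
Z[1] = 5·(2.3090-2.1266i) + 3·(-0.4271-1.7634i) = 10.2637-15.9232i
Z[2] = 5·(1.1910+1.3143i) + 3·(2.9271+2.8532i) = 14.7363+15.1311i
Z[3] = 5·(1.1910-1.3143i) + 3·(2.9271-2.8532i) = 14.7363-15.1311i
Z[4] = 5·(2.3090+2.1266i) + 3·(-0.4271+1.7634i) = 10.2637+15.9232i

DFT(5x + 3y) = 5·X + 3·Y = [10, 10.2637-15.9232i, 14.7363+15.1311i, 14.7363-15.1311i, 10.2637+15.9232i]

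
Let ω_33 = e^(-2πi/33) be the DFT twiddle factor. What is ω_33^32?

ω_33^32 = e^(-2πi·32/33)
= cos(-2π·32/33) + i·sin(-2π·32/33)
= cos(-64π/33) + i·sin(-64π/33)

ω_33^32 = cos(-64π/33) + i·sin(-64π/33) = 0.9819+0.1893i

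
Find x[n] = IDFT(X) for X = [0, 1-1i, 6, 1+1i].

x[n] = (1/4) Σ(k=0 to 3) X[k] · e^(2πikn/4)

Computing each x[n]:
x[0] = 2
x[1] = -1
x[2] = 1
x[3] = -2

x = [2, -1, 1, -2]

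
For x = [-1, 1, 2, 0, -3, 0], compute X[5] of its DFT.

X[5] = Σ(n=0 to 5) x[n] · ω_6^(5n) where ω_6 = e^(-2πi/6)
= (-1)·ω_6^0 + (1)·ω_6^5 + (2)·ω_6^10 + (0)·ω_6^15 + (-3)·ω_6^20 + (0)·ω_6^25

X[5] = 5.1962i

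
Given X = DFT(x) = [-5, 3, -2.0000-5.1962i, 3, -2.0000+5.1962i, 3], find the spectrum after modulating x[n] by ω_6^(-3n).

Modulation property: DFT(ω_6^(-3n)·x[n]) = X[(k-3) mod 6], so circularly shift X by 3 positions.

X[k-3] = [3, -2.0000+5.1962i, 3, -5, 3, -2.0000-5.1962i]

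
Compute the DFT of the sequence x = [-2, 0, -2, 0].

X[k] = Σ(n=0 to 3) x[n] · ω_4^(nk)
where ω_4 = e^(-2πi/4)

Computing each X[k]:
X[0] = -4
X[1] = 0
X[2] = -4
X[3] = 0

X = [-4, 0, -4, 0]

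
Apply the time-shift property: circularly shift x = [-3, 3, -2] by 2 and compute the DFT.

Time shift by 2: X_shifted[k] = ω_3^(2k) · X[k]
Shifted x = [3, -2, -3]

DFT(x[n-2]) = [-2, 5.5000-0.8660i, 5.5000+0.8660i]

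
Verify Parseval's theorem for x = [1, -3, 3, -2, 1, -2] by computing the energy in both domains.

Time domain:
Σ|x[n]|² = |1|² + |-3|² + |3|² + |-2|² + |1|² + |-2|² = 28.0000

Frequency domain:
(1/6)Σ|X[k]|² = (1/6)(|-2|² + |-1.5000-0.8660i|² + |-0.5000+2.5981i|² + |12|² + |-0.5000-2.5981i|² + |-1.5000+0.8660i|²) = (1/6)·168.0000 = 28.0000

Both sides agree, confirming Parseval's theorem.

Σ|x[n]|² = (1/N)Σ|X[k]|² = 28.0000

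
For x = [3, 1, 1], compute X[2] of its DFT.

X[2] = Σ(n=0 to 2) x[n] · ω_3^(2n) where ω_3 = e^(-2πi/3)
= (3)·ω_3^0 + (1)·ω_3^2 + (1)·ω_3^4

X[2] = 2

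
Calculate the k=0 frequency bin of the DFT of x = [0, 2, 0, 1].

X[0] = Σ(n=0 to 3) x[n] · ω_4^0 = Σ x[n]
= (0) + (2) + (0) + (1)

X[0] = 3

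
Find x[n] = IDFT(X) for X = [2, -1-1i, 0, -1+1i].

x[n] = (1/4) Σ(k=0 to 3) X[k] · e^(2πikn/4)

Computing each x[n]:
x[0] = 0
x[1] = 1
x[2] = 1
x[3] = 0

x = [0, 1, 1, 0]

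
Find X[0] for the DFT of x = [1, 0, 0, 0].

X[0] = Σ(n=0 to 3) x[n] · ω_4^0 = Σ x[n]
= (1) + (0) + (0) + (0)

X[0] = 1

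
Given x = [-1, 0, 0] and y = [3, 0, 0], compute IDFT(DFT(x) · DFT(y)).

(x ⊛ y)[n] = Σ(m=0 to 2) x[m] · y[(n-m) mod 3]

Computing each output sample:
(x ⊛ y)[0] = -3
(x ⊛ y)[1] = 0
(x ⊛ y)[2] = 0

x ⊛ y = [-3, 0, 0]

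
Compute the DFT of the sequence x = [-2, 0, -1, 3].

X[k] = Σ(n=0 to 3) x[n] · ω_4^(nk)
where ω_4 = e^(-2πi/4)

Computing each X[k]:
X[0] = 0
X[1] = -1+3i
X[2] = -6
X[3] = -1-3i

X = [0, -1+3i, -6, -1-3i]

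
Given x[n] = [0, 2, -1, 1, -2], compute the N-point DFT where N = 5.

X[k] = Σ(n=0 to 4) x[n] · ω_5^(nk)
where ω_5 = e^(-2πi/5)

Computing each X[k]:
X[0] = 0
X[1] = -2.6287i
X[2] = -4.2533i
X[3] = 4.2533i
X[4] = 2.6287i

X = [0, -2.6287i, -4.2533i, 4.2533i, 2.6287i]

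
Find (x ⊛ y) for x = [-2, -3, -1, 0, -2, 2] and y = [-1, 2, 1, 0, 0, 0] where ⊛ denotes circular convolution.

(x ⊛ y)[n] = Σ(m=0 to 5) x[m] · y[(n-m) mod 6]

Computing each output sample:
(x ⊛ y)[0] = 4
(x ⊛ y)[1] = 1
(x ⊛ y)[2] = -7
(x ⊛ y)[3] = -5
(x ⊛ y)[4] = 1
(x ⊛ y)[5] = -6

x ⊛ y = [4, 1, -7, -5, 1, -6]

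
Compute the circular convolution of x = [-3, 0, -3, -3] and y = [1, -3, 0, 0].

(x ⊛ y)[n] = Σ(m=0 to 3) x[m] · y[(n-m) mod 4]

Computing each output sample:
(x ⊛ y)[0] = 6
(x ⊛ y)[1] = 9
(x ⊛ y)[2] = -3
(x ⊛ y)[3] = 6

x ⊛ y = [6, 9, -3, 6]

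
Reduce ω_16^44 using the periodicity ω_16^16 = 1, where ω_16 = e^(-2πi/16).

Since ω_16^16 = 1, powers reduce modulo 16.
44 mod 16 = 12
So ω_16^44 = ω_16^12 = e^(-2πi·12/16)

ω_16^44 = ω_16^12 = 1i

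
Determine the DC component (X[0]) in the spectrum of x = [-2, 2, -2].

X[0] = Σ(n=0 to 2) x[n] · ω_3^0 = Σ x[n]
= (-2) + (2) + (-2)

X[0] = -2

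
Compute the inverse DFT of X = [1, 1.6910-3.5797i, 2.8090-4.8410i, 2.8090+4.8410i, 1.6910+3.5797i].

x[n] = (1/5) Σ(k=0 to 4) X[k] · e^(2πikn/5)

Computing each x[n]:
x[0] = 2
x[1] = 2
x[2] = -1
x[3] = 1
x[4] = -3

x = [2, 2, -1, 1, -3]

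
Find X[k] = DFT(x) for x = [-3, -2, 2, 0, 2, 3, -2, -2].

X[k] = Σ(n=0 to 7) x[n] · ω_8^(nk)
where ω_8 = e^(-2πi/8)

Computing each X[k]:
X[0] = -2
X[1] = -9.9497-1.8787i
X[2] = -1-3i
X[3] = -0.0503+6.1213i
X[4] = 0
X[5] = -0.0503-6.1213i
X[6] = -1+3i
X[7] = -9.9497+1.8787i

X = [-2, -9.9497-1.8787i, -1-3i, -0.0503+6.1213i, 0, -0.0503-6.1213i, -1+3i, -9.9497+1.8787i]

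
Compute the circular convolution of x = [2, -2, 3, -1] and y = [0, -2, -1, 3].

(x ⊛ y)[n] = Σ(m=0 to 3) x[m] · y[(n-m) mod 4]

Computing each output sample:
(x ⊛ y)[0] = -7
(x ⊛ y)[1] = 6
(x ⊛ y)[2] = -1
(x ⊛ y)[3] = 2

x ⊛ y = [-7, 6, -1, 2]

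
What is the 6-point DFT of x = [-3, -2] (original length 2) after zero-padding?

Original 2-point DFT: [-5, -1]
Zero-padded 6-point DFT provides frequency interpolation.

DFT_6([x, 0, ...]) = [-5, -4.0000+1.7321i, -2.0000+1.7321i, -1, -2.0000-1.7321i, -4.0000-1.7321i]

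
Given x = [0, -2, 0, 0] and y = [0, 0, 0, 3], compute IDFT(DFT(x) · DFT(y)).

(x ⊛ y)[n] = Σ(m=0 to 3) x[m] · y[(n-m) mod 4]

Computing each output sample:
(x ⊛ y)[0] = -6
(x ⊛ y)[1] = 0
(x ⊛ y)[2] = 0
(x ⊛ y)[3] = 0

x ⊛ y = [-6, 0, 0, 0]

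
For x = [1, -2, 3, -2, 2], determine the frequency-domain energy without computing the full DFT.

Parseval: Σ|x[n]|² = (1/N)Σ|X[k]|², so Σ|X[k]|² = N·Σ|x[n]|² = 5·22.0000

Σ|X[k]|² = N·Σ|x[n]|² = 5·22.0000 = 110.0000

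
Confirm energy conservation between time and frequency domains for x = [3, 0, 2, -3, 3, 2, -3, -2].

Time domain:
Σ|x[n]|² = |3|² + |0|² + |2|² + |-3|² + |3|² + |2|² + |-3|² + |-2|² = 48.0000

Frequency domain:
(1/8)Σ|X[k]|² = (1/8)(|2|² + |-0.7071-2.8787i|² + |7-7i|² + |0.7071+7.1213i|² + |8|² + |0.7071-7.1213i|² + |7+7i|² + |-0.7071+2.8787i|²) = (1/8)·384.0000 = 48.0000

Both sides agree, confirming Parseval's theorem.

Σ|x[n]|² = (1/N)Σ|X[k]|² = 48.0000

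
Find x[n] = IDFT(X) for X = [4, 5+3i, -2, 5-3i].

x[n] = (1/4) Σ(k=0 to 3) X[k] · e^(2πikn/4)

Computing each x[n]:
x[0] = 3
x[1] = 0
x[2] = -2
x[3] = 3

x = [3, 0, -2, 3]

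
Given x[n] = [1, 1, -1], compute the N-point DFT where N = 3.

X[k] = Σ(n=0 to 2) x[n] · ω_3^(nk)
where ω_3 = e^(-2πi/3)

Computing each X[k]:
X[0] = 1
X[1] = 1.0000-1.7321i
X[2] = 1.0000+1.7321i

X = [1, 1.0000-1.7321i, 1.0000+1.7321i]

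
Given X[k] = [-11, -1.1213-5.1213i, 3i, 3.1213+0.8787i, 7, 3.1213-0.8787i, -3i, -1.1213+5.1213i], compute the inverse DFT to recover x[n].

x[n] = (1/8) Σ(k=0 to 7) X[k] · e^(2πikn/8)

Computing each x[n]:
x[0] = 0
x[1] = -3
x[2] = 1
x[3] = 0
x[4] = -1
x[5] = -3
x[6] = -2
x[7] = -3

x = [0, -3, 1, 0, -1, -3, -2, -3]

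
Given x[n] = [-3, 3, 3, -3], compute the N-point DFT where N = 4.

X[k] = Σ(n=0 to 3) x[n] · ω_4^(nk)
where ω_4 = e^(-2πi/4)

Computing each X[k]:
X[0] = 0
X[1] = -6-6i
X[2] = 0
X[3] = -6+6i

X = [0, -6-6i, 0, -6+6i]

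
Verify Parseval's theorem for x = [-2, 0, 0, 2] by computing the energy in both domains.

Time domain:
Σ|x[n]|² = |-2|² + |0|² + |0|² + |2|² = 8.0000

Frequency domain:
(1/4)Σ|X[k]|² = (1/4)(|0|² + |-2+2i|² + |-4|² + |-2-2i|²) = (1/4)·32.0000 = 8.0000

Both sides agree, confirming Parseval's theorem.

Σ|x[n]|² = (1/N)Σ|X[k]|² = 8.0000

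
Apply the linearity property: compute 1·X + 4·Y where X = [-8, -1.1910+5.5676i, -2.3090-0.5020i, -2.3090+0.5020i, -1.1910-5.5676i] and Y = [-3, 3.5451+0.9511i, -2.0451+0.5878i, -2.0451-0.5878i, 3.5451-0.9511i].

By linearity: DFT(1x + 4y) = 1·DFT(x) + 4·DFT(y)
= 1·[-8, -1.1910+5.5676i, -2.3090-0.5020i, -2.3090+0.5020i, -1.1910-5.5676i] + 4·[-3, 3.5451+0.9511i, -2.0451+0.5878i, -2.0451-0.5878i, 3.5451-0.9511i]

Computing element-wise:
Z[0] = 1·(-8) + 4·(-3) = -20
Z[1] = 1·(-1.1910+5.5676i) + 4·(3.5451+0.9511i) = 12.9894+9.3720i
Z[2] = 1·(-2.3090-0.5020i) + 4·(-2.0451+0.5878i) = -10.4894+1.8492i
Z[3] = 1·(-2.3090+0.5020i) + 4·(-2.0451-0.5878i) = -10.4894-1.8492i
Z[4] = 1·(-1.1910-5.5676i) + 4·(3.5451-0.9511i) = 12.9894-9.3720i

DFT(1x + 4y) = 1·X + 4·Y = [-20, 12.9894+9.3720i, -10.4894+1.8492i, -10.4894-1.8492i, 12.9894-9.3720i]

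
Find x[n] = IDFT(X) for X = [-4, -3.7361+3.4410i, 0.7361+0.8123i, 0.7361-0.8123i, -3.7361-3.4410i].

x[n] = (1/5) Σ(k=0 to 4) X[k] · e^(2πikn/5)

Computing each x[n]:
x[0] = -2
x[1] = -3
x[2] = 0
x[3] = 1
x[4] = 0

x = [-2, -3, 0, 1, 0]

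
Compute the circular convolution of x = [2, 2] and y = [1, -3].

(x ⊛ y)[n] = Σ(m=0 to 1) x[m] · y[(n-m) mod 2]

Computing each output sample:
(x ⊛ y)[0] = -4
(x ⊛ y)[1] = -4

x ⊛ y = [-4, -4]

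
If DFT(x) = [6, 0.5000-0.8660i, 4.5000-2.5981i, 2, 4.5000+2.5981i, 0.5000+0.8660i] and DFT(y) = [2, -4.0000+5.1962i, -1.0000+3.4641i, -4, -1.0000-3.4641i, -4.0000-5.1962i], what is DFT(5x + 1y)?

By linearity: DFT(5x + 1y) = 5·DFT(x) + 1·DFT(y)
= 5·[6, 0.5000-0.8660i, 4.5000-2.5981i, 2, 4.5000+2.5981i, 0.5000+0.8660i] + 1·[2, -4.0000+5.1962i, -1.0000+3.4641i, -4, -1.0000-3.4641i, -4.0000-5.1962i]

Computing element-wise:
Z[0] = 5·(6) + 1·(2) = 32
Z[1] = 5·(0.5000-0.8660i) + 1·(-4.0000+5.1962i) = -1.5000+0.8662i
Z[2] = 5·(4.5000-2.5981i) + 1·(-1.0000+3.4641i) = 21.5000-9.5264i
Z[3] = 5·(2) + 1·(-4) = 6
Z[4] = 5·(4.5000+2.5981i) + 1·(-1.0000-3.4641i) = 21.5000+9.5264i
Z[5] = 5·(0.5000+0.8660i) + 1·(-4.0000-5.1962i) = -1.5000-0.8662i

DFT(5x + 1y) = 5·X + 1·Y = [32, -1.5000+0.8662i, 21.5000-9.5264i, 6, 21.5000+9.5264i, -1.5000-0.8662i]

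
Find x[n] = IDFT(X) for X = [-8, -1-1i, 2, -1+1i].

x[n] = (1/4) Σ(k=0 to 3) X[k] · e^(2πikn/4)

Computing each x[n]:
x[0] = -2
x[1] = -2
x[2] = -1
x[3] = -3

x = [-2, -2, -1, -3]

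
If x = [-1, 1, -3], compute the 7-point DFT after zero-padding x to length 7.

Original 3-point DFT: [-3, -3.4641i, 3.4641i]
Zero-padded 7-point DFT provides frequency interpolation.

DFT_7([x, 0, ...]) = [-3, 0.2911+2.1430i, 1.4804-2.2766i, -3.7714-2.7794i, -3.7714+2.7794i, 1.4804+2.2766i, 0.2911-2.1430i]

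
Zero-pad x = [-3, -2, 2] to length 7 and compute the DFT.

Original 3-point DFT: [-3, -3.0000+3.4641i, -3.0000-3.4641i]
Zero-padded 7-point DFT provides frequency interpolation.

DFT_7([x, 0, ...]) = [-3, -4.6920-0.3862i, -4.3569+2.8176i, 0.0489+2.4314i, 0.0489-2.4314i, -4.3569-2.8176i, -4.6920+0.3862i]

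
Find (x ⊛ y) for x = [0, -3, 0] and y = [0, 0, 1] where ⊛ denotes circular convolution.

(x ⊛ y)[n] = Σ(m=0 to 2) x[m] · y[(n-m) mod 3]

Computing each output sample:
(x ⊛ y)[0] = -3
(x ⊛ y)[1] = 0
(x ⊛ y)[2] = 0

x ⊛ y = [-3, 0, 0]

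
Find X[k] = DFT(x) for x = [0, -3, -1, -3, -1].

X[k] = Σ(n=0 to 4) x[n] · ω_5^(nk)
where ω_5 = e^(-2πi/5)

Computing each X[k]:
X[0] = -8
X[1] = 2.0000+0.7265i
X[2] = 2.0000+3.0777i
X[3] = 2.0000-3.0777i
X[4] = 2.0000-0.7265i

X = [-8, 2.0000+0.7265i, 2.0000+3.0777i, 2.0000-3.0777i, 2.0000-0.7265i]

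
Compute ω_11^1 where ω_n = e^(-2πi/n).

ω_11^1 = e^(-2πi·1/11)
= cos(-2π·1/11) + i·sin(-2π·1/11)
= cos(-2π/11) + i·sin(-2π/11)

ω_11^1 = cos(-2π/11) + i·sin(-2π/11) = 0.8413-0.5406i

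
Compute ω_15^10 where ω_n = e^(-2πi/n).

ω_15^10 = e^(-2πi·10/15)
= cos(-2π·10/15) + i·sin(-2π·10/15)
= cos(-20π/15) + i·sin(-20π/15)

ω_15^10 = cos(-20π/15) + i·sin(-20π/15) = -0.5000+0.8660i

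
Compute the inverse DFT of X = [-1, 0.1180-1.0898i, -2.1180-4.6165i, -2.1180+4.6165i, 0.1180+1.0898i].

x[n] = (1/5) Σ(k=0 to 4) X[k] · e^(2πikn/5)

Computing each x[n]:
x[0] = -1
x[1] = 2
x[2] = -2
x[3] = 1
x[4] = -1

x = [-1, 2, -2, 1, -1]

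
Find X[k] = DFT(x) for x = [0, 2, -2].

X[k] = Σ(n=0 to 2) x[n] · ω_3^(nk)
where ω_3 = e^(-2πi/3)

Computing each X[k]:
X[0] = 0
X[1] = -3.4641i
X[2] = 3.4641i

X = [0, -3.4641i, 3.4641i]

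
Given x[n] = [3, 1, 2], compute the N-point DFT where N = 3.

X[k] = Σ(n=0 to 2) x[n] · ω_3^(nk)
where ω_3 = e^(-2πi/3)

Computing each X[k]:
X[0] = 6
X[1] = 1.5000+0.8660i
X[2] = 1.5000-0.8660i

X = [6, 1.5000+0.8660i, 1.5000-0.8660i]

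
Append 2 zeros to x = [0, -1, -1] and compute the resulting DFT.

Original 3-point DFT: [-2, 1, 1]
Zero-padded 5-point DFT provides frequency interpolation.

DFT_5([x, 0, ...]) = [-2, 0.5000+1.5388i, 0.5000-0.3633i, 0.5000+0.3633i, 0.5000-1.5388i]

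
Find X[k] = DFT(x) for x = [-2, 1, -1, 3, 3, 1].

X[k] = Σ(n=0 to 5) x[n] · ω_6^(nk)
where ω_6 = e^(-2πi/6)

Computing each X[k]:
X[0] = 5
X[1] = -5.0000+3.4641i
X[2] = -1.0000-3.4641i
X[3] = -5
X[4] = -1.0000+3.4641i
X[5] = -5.0000-3.4641i

X = [5, -5.0000+3.4641i, -1.0000-3.4641i, -5, -1.0000+3.4641i, -5.0000-3.4641i]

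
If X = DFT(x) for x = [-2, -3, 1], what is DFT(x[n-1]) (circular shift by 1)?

Time shift by 1: X_shifted[k] = ω_3^(1k) · X[k]
Shifted x = [1, -2, -3]

DFT(x[n-1]) = [-4, 3.5000-0.8660i, 3.5000+0.8660i]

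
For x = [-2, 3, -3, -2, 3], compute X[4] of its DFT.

X[4] = Σ(n=0 to 4) x[n] · ω_5^(4n) where ω_5 = e^(-2πi/5)
= (-2)·ω_5^0 + (3)·ω_5^4 + (-3)·ω_5^8 + (-2)·ω_5^12 + (3)·ω_5^16

X[4] = 3.8992-0.5878i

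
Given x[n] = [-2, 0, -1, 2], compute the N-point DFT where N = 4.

X[k] = Σ(n=0 to 3) x[n] · ω_4^(nk)
where ω_4 = e^(-2πi/4)

Computing each X[k]:
X[0] = -1
X[1] = -1+2i
X[2] = -5
X[3] = -1-2i

X = [-1, -1+2i, -5, -1-2i]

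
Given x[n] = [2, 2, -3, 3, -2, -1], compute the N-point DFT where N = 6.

X[k] = Σ(n=0 to 5) x[n] · ω_6^(nk)
where ω_6 = e^(-2πi/6)

Computing each X[k]:
X[0] = 1
X[1] = 2.0000-1.7321i
X[2] = 7.0000-3.4641i
X[3] = -7
X[4] = 7.0000+3.4641i
X[5] = 2.0000+1.7321i

X = [1, 2.0000-1.7321i, 7.0000-3.4641i, -7, 7.0000+3.4641i, 2.0000+1.7321i]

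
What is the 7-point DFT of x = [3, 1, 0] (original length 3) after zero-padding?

Original 3-point DFT: [4, 2.5000-0.8660i, 2.5000+0.8660i]
Zero-padded 7-point DFT provides frequency interpolation.

DFT_7([x, 0, ...]) = [4, 3.6235-0.7818i, 2.7775-0.9749i, 2.0990-0.4339i, 2.0990+0.4339i, 2.7775+0.9749i, 3.6235+0.7818i]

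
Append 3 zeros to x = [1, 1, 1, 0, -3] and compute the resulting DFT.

Original 5-point DFT: [0, -0.4271-4.3920i, 2.9271-1.4001i, 2.9271+1.4001i, -0.4271+4.3920i]
Zero-padded 8-point DFT provides frequency interpolation.

DFT_8([x, 0, ...]) = [0, 4.7071-1.7071i, -3-1i, 3.2929+0.2929i, -2, 3.2929-0.2929i, -3+1i, 4.7071+1.7071i]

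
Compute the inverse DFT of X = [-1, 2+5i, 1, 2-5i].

x[n] = (1/4) Σ(k=0 to 3) X[k] · e^(2πikn/4)

Computing each x[n]:
x[0] = 1
x[1] = -3
x[2] = -1
x[3] = 2

x = [1, -3, -1, 2]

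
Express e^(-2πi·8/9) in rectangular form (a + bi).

ω_9^8 = e^(-2πi·8/9)
= cos(-2π·8/9) + i·sin(-2π·8/9)
= cos(-16π/9) + i·sin(-16π/9)

ω_9^8 = cos(-16π/9) + i·sin(-16π/9) = 0.7660+0.6428i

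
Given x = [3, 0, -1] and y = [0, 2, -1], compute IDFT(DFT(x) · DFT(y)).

(x ⊛ y)[n] = Σ(m=0 to 2) x[m] · y[(n-m) mod 3]

Computing each output sample:
(x ⊛ y)[0] = -2
(x ⊛ y)[1] = 7
(x ⊛ y)[2] = -3

x ⊛ y = [-2, 7, -3]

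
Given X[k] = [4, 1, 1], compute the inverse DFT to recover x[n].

x[n] = (1/3) Σ(k=0 to 2) X[k] · e^(2πikn/3)

Computing each x[n]:
x[0] = 2
x[1] = 1
x[2] = 1

x = [2, 1, 1]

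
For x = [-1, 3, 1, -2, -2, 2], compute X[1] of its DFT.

X[1] = Σ(n=0 to 5) x[n] · ω_6^(1n) where ω_6 = e^(-2πi/6)
= (-1)·ω_6^0 + (3)·ω_6^1 + (1)·ω_6^2 + (-2)·ω_6^3 + (-2)·ω_6^4 + (2)·ω_6^5

X[1] = 4.0000-3.4641i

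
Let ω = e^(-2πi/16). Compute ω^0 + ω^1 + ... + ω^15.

Sum of all nth roots of unity equals 0 for n > 1 (geometric series with r ≠ 1).

0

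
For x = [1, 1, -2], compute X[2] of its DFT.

X[2] = Σ(n=0 to 2) x[n] · ω_3^(2n) where ω_3 = e^(-2πi/3)
= (1)·ω_3^0 + (1)·ω_3^2 + (-2)·ω_3^4

X[2] = 1.5000+2.5981i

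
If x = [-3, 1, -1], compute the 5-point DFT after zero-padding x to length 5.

Original 3-point DFT: [-3, -3.0000-1.7321i, -3.0000+1.7321i]
Zero-padded 5-point DFT provides frequency interpolation.

DFT_5([x, 0, ...]) = [-3, -1.8820-0.3633i, -4.1180-1.5388i, -4.1180+1.5388i, -1.8820+0.3633i]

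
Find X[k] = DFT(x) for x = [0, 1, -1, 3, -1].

X[k] = Σ(n=0 to 4) x[n] · ω_5^(nk)
where ω_5 = e^(-2πi/5)

Computing each X[k]:
X[0] = 2
X[1] = -1.6180+0.4490i
X[2] = 0.6180-4.9798i
X[3] = 0.6180+4.9798i
X[4] = -1.6180-0.4490i

X = [2, -1.6180+0.4490i, 0.6180-4.9798i, 0.6180+4.9798i, -1.6180-0.4490i]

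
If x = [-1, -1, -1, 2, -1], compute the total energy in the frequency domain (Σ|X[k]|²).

Parseval: Σ|x[n]|² = (1/N)Σ|X[k]|², so Σ|X[k]|² = N·Σ|x[n]|² = 5·8.0000

Σ|X[k]|² = N·Σ|x[n]|² = 5·8.0000 = 40.0000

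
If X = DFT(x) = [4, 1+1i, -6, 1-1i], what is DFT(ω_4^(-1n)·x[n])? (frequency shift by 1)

Modulation property: DFT(ω_4^(-1n)·x[n]) = X[(k-1) mod 4], so circularly shift X by 1 positions.

X[k-1] = [1-1i, 4, 1+1i, -6]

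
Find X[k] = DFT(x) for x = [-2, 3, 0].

X[k] = Σ(n=0 to 2) x[n] · ω_3^(nk)
where ω_3 = e^(-2πi/3)

Computing each X[k]:
X[0] = 1
X[1] = -3.5000-2.5981i
X[2] = -3.5000+2.5981i

X = [1, -3.5000-2.5981i, -3.5000+2.5981i]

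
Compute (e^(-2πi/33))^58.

Since ω_33^33 = 1, powers reduce modulo 33.
58 mod 33 = 25
So ω_33^58 = ω_33^25 = e^(-2πi·25/33)

ω_33^58 = ω_33^25 = 0.0476+0.9989i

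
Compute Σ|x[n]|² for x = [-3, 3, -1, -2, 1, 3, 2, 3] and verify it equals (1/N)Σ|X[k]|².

Time domain:
Σ|x[n]|² = |-3|² + |3|² + |-1|² + |-2|² + |1|² + |3|² + |2|² + |3|² = 46.0000

Frequency domain:
(1/8)Σ|X[k]|² = (1/8)(|6|² + |-0.4645+6.5355i|² + |-3-5i|² + |-7.5355+0.5355i|² + |-8|² + |-7.5355-0.5355i|² + |-3+5i|² + |-0.4645-6.5355i|²) = (1/8)·368.0000 = 46.0000

Both sides agree, confirming Parseval's theorem.

Σ|x[n]|² = (1/N)Σ|X[k]|² = 46.0000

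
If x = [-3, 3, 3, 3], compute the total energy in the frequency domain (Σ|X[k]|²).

Parseval: Σ|x[n]|² = (1/N)Σ|X[k]|², so Σ|X[k]|² = N·Σ|x[n]|² = 4·36.0000

Σ|X[k]|² = N·Σ|x[n]|² = 4·36.0000 = 144.0000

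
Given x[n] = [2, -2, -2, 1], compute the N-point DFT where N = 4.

X[k] = Σ(n=0 to 3) x[n] · ω_4^(nk)
where ω_4 = e^(-2πi/4)

Computing each X[k]:
X[0] = -1
X[1] = 4+3i
X[2] = 1
X[3] = 4-3i

X = [-1, 4+3i, 1, 4-3i]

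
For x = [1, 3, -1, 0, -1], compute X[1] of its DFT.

X[1] = Σ(n=0 to 4) x[n] · ω_5^(1n) where ω_5 = e^(-2πi/5)
= (1)·ω_5^0 + (3)·ω_5^1 + (-1)·ω_5^2 + (0)·ω_5^3 + (-1)·ω_5^4

X[1] = 2.4271-3.2164i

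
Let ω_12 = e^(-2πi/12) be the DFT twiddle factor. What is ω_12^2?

ω_12^2 = e^(-2πi·2/12)
= cos(-2π·2/12) + i·sin(-2π·2/12)
= cos(-4π/12) + i·sin(-4π/12)

ω_12^2 = cos(-4π/12) + i·sin(-4π/12) = 0.5000-0.8660i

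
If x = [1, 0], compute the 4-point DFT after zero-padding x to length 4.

Original 2-point DFT: [1, 1]
Zero-padded 4-point DFT provides frequency interpolation.

DFT_4([x, 0, ...]) = [1, 1, 1, 1]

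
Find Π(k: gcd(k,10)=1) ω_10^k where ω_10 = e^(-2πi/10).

The primitive 10th roots of unity are ω_10^k for k coprime to 10: k ∈ {1, 3, 7, 9}
Their product equals the constant term of the cyclotomic polynomial Φ_10(x) up to sign.
For n ≥ 3, the product of all primitive nth roots of unity is 1. (For n=1 it is 1; for n=2 it is -1.)

1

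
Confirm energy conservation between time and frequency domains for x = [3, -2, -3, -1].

Time domain:
Σ|x[n]|² = |3|² + |-2|² + |-3|² + |-1|² = 23.0000

Frequency domain:
(1/4)Σ|X[k]|² = (1/4)(|-3|² + |6+1i|² + |3|² + |6-1i|²) = (1/4)·92.0000 = 23.0000

Both sides agree, confirming Parseval's theorem.

Σ|x[n]|² = (1/N)Σ|X[k]|² = 23.0000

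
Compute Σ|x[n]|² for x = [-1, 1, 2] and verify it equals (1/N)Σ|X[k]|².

Time domain:
Σ|x[n]|² = |-1|² + |1|² + |2|² = 6.0000

Frequency domain:
(1/3)Σ|X[k]|² = (1/3)(|2|² + |-2.5000+0.8660i|² + |-2.5000-0.8660i|²) = (1/3)·18.0000 = 6.0000

Both sides agree, confirming Parseval's theorem.

Σ|x[n]|² = (1/N)Σ|X[k]|² = 6.0000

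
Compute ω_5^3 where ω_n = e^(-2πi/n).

ω_5^3 = e^(-2πi·3/5)
= cos(-2π·3/5) + i·sin(-2π·3/5)
= cos(-6π/5) + i·sin(-6π/5)

ω_5^3 = cos(-6π/5) + i·sin(-6π/5) = -0.8090+0.5878i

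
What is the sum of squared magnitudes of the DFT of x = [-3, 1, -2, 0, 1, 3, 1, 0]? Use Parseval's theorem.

Parseval: Σ|x[n]|² = (1/N)Σ|X[k]|², so Σ|X[k]|² = N·Σ|x[n]|² = 8·25.0000

Σ|X[k]|² = N·Σ|x[n]|² = 8·25.0000 = 200.0000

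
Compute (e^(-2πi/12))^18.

Since ω_12^12 = 1, powers reduce modulo 12.
18 mod 12 = 6
So ω_12^18 = ω_12^6 = e^(-2πi·6/12)

ω_12^18 = ω_12^6 = -1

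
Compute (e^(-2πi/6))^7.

Since ω_6^6 = 1, powers reduce modulo 6.
7 mod 6 = 1
So ω_6^7 = ω_6^1 = e^(-2πi·1/6)

ω_6^7 = ω_6^1 = 0.5000-0.8660i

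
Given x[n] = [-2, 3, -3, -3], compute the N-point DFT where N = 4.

X[k] = Σ(n=0 to 3) x[n] · ω_4^(nk)
where ω_4 = e^(-2πi/4)

Computing each X[k]:
X[0] = -5
X[1] = 1-6i
X[2] = -5
X[3] = 1+6i

X = [-5, 1-6i, -5, 1+6i]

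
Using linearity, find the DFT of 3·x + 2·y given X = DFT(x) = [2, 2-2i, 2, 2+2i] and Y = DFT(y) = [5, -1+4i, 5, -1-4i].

By linearity: DFT(3x + 2y) = 3·DFT(x) + 2·DFT(y)
= 3·[2, 2-2i, 2, 2+2i] + 2·[5, -1+4i, 5, -1-4i]

Computing element-wise:
Z[0] = 3·(2) + 2·(5) = 16
Z[1] = 3·(2-2i) + 2·(-1+4i) = 4+2i
Z[2] = 3·(2) + 2·(5) = 16
Z[3] = 3·(2+2i) + 2·(-1-4i) = 4-2i

DFT(3x + 2y) = 3·X + 2·Y = [16, 4+2i, 16, 4-2i]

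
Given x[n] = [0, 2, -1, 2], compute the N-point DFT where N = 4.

X[k] = Σ(n=0 to 3) x[n] · ω_4^(nk)
where ω_4 = e^(-2πi/4)

Computing each X[k]:
X[0] = 3
X[1] = 1
X[2] = -5
X[3] = 1

X = [3, 1, -5, 1]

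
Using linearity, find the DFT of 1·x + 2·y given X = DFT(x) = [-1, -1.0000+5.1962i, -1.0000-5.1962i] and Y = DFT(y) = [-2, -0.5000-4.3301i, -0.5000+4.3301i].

By linearity: DFT(1x + 2y) = 1·DFT(x) + 2·DFT(y)
= 1·[-1, -1.0000+5.1962i, -1.0000-5.1962i] + 2·[-2, -0.5000-4.3301i, -0.5000+4.3301i]

Computing element-wise:
Z[0] = 1·(-1) + 2·(-2) = -5
Z[1] = 1·(-1.0000+5.1962i) + 2·(-0.5000-4.3301i) = -2.0000-3.4640i
Z[2] = 1·(-1.0000-5.1962i) + 2·(-0.5000+4.3301i) = -2.0000+3.4640i

DFT(1x + 2y) = 1·X + 2·Y = [-5, -2.0000-3.4640i, -2.0000+3.4640i]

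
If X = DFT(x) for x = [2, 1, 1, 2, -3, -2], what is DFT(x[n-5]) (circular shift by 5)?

Time shift by 5: X_shifted[k] = ω_6^(5k) · X[k]
Shifted x = [1, 1, 2, -3, -2, 2]

DFT(x[n-5]) = [1, 5.5000-2.5981i, -3.5000+4.3301i, 1, -3.5000-4.3301i, 5.5000+2.5981i]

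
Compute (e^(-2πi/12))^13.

Since ω_12^12 = 1, powers reduce modulo 12.
13 mod 12 = 1
So ω_12^13 = ω_12^1 = e^(-2πi·1/12)

ω_12^13 = ω_12^1 = 0.8660-0.5000i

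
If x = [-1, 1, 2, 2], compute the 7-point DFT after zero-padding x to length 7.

Original 4-point DFT: [4, -3+1i, -2, -3-1i]
Zero-padded 7-point DFT provides frequency interpolation.

DFT_7([x, 0, ...]) = [4, -2.6235-3.5995i, -1.7775+1.4565i, -1.0990-0.8201i, -1.0990+0.8201i, -1.7775-1.4565i, -2.6235+3.5995i]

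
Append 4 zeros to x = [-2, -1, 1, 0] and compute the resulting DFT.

Original 4-point DFT: [-2, -3+1i, 0, -3-1i]
Zero-padded 8-point DFT provides frequency interpolation.

DFT_8([x, 0, ...]) = [-2, -2.7071-0.2929i, -3+1i, -1.2929+1.7071i, 0, -1.2929-1.7071i, -3-1i, -2.7071+0.2929i]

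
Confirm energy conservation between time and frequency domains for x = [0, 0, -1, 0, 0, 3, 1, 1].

Time domain:
Σ|x[n]|² = |0|² + |0|² + |-1|² + |0|² + |0|² + |3|² + |1|² + |1|² = 12.0000

Frequency domain:
(1/8)Σ|X[k]|² = (1/8)(|4|² + |-1.4142+4.8284i|² + |-2i|² + |1.4142+0.8284i|² + |-4|² + |1.4142-0.8284i|² + |2i|² + |-1.4142-4.8284i|²) = (1/8)·96.0000 = 12.0000

Both sides agree, confirming Parseval's theorem.

Σ|x[n]|² = (1/N)Σ|X[k]|² = 12.0000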